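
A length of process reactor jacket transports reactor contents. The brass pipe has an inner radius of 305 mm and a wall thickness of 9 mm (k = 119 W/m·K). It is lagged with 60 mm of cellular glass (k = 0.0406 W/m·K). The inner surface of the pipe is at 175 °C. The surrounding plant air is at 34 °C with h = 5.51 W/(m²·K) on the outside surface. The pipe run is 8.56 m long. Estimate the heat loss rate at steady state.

Q ≈ 1580 W

Radial resistances (cylindrical: R_cond = ln(r_o/r_i)/(2πkL), R_conv = 1/(h·2πrL)):
R_brass pipe wall = ln(314/305)/(2π×119×8.56) = 4.544×10^-6 K/W
R_cellular glass = ln(374/314)/(2π×0.0406×8.56) = 0.08008 K/W
R_outer film = 1/(h_o·2πr_oL) = 1/(5.51×2π×0.374×8.56) = 0.009022 K/W
R_total = 0.08911 K/W
Q = ΔT/R_total = 141/0.08911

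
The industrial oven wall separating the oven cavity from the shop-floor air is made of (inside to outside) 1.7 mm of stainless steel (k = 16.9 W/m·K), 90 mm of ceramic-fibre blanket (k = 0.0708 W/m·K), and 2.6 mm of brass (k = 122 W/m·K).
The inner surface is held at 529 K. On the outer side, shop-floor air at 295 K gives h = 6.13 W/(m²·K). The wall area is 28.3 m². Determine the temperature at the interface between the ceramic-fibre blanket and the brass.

Series thermal resistances:
R_stainless steel = L/(kA) = 0.0017/(16.9×28.3) = 3.554×10^-6 K/W
R_ceramic-fibre blanket = L/(kA) = 0.09/(0.0708×28.3) = 0.04492 K/W
R_brass = L/(kA) = 0.0026/(122×28.3) = 7.531×10^-7 K/W
R_outer film = 1/(h_o·A) = 1/(6.13×28.3) = 0.005764 K/W
R_total = 0.05069 K/W;  Q = ΔT/R_total = 234/0.05069 = 4617 W
T_interface = T_inner − Q·ΣR(inner→interface) = 529 − 4620×0.04492

T ≈ 322 K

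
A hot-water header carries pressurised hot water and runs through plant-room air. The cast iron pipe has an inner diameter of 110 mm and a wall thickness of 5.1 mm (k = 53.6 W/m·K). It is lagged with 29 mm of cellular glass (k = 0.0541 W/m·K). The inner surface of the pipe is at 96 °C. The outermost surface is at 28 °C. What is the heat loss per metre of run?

For a radial system each layer contributes R = ln(r_out/r_in)/(2πkL); films add R = 1/(hA).
R_cast iron pipe wall = ln(60.1/55)/(2π×53.6×1) = 2.633×10^-4 K/W
R_cellular glass = ln(89.1/60.1)/(2π×0.0541×1) = 1.158 K/W
R_total = 1.159 K/W
Q = ΔT/R_total = 68/1.159

q′ ≈ 58.7 W/m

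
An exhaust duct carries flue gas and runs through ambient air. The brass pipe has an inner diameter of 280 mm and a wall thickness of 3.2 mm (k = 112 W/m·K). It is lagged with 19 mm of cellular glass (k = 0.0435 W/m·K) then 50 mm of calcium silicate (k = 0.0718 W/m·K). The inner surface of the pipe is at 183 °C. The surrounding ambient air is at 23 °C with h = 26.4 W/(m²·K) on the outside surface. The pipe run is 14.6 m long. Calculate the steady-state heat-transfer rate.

Q ≈ 2160 W

For a radial system each layer contributes R = ln(r_out/r_in)/(2πkL); films add R = 1/(hA).
R_brass pipe wall = ln(143.2/140)/(2π×112×14.6) = 2.2×10^-6 K/W
R_cellular glass = ln(162.2/143.2)/(2π×0.0435×14.6) = 0.03122 K/W
R_calcium silicate = ln(212.2/162.2)/(2π×0.0718×14.6) = 0.0408 K/W
R_outer film = 1/(h_o·2πr_oL) = 1/(26.4×2π×0.2122×14.6) = 0.001946 K/W
R_total = 0.07396 K/W
Q = ΔT/R_total = 160/0.07396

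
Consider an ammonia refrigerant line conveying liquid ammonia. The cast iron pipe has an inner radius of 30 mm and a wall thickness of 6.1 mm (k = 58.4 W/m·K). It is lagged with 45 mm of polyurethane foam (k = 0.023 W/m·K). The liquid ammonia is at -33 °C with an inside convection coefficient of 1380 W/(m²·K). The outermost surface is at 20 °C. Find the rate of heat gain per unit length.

For a radial system each layer contributes R = ln(r_out/r_in)/(2πkL); films add R = 1/(hA).
R_inner film = 1/(h_i·2πr₁L) = 1/(1380×2π×0.03×1) = 0.003844 K/W
R_cast iron pipe wall = ln(36.1/30)/(2π×58.4×1) = 5.044×10^-4 K/W
R_polyurethane foam = ln(81.1/36.1)/(2π×0.023×1) = 5.601 K/W
R_total = 5.605 K/W
Q = ΔT/R_total = 53/5.605

q′ ≈ 9.46 W/m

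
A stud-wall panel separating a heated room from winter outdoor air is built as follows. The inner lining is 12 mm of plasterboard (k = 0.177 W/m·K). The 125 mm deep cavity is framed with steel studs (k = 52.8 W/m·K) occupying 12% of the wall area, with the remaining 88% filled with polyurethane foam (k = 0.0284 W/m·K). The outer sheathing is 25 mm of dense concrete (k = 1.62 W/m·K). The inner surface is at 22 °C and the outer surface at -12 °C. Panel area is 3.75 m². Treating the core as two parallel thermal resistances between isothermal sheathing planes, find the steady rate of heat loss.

Q ≈ 1240 W

Sheathing layers in series; stud and cavity paths in parallel between them.
R_inner = 0.012/(0.177×3.75) = 0.01808 K/W
R_stud  = 0.125/(52.8×0.12×3.75) = 0.005261 K/W
R_cav   = 0.125/(0.0284×0.88×3.75) = 1.334 K/W
1/R_core = 1/R_stud + 1/R_cav → R_core = 0.00524 K/W
R_outer = 0.025/(1.62×3.75) = 0.004115 K/W
R_total = 0.02743 K/W
Q = ΔT/R_total = 34/0.02743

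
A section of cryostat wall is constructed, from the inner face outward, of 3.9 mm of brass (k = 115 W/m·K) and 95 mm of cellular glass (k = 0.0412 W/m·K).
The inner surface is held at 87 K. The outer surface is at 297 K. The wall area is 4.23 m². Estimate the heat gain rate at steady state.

Thermal resistances in series:
R_brass = L/(kA) = 0.0039/(115×4.23) = 8.017×10^-6 K/W
R_cellular glass = L/(kA) = 0.095/(0.0412×4.23) = 0.5451 K/W
R_total = 0.5451 K/W
Q = ΔT / R_total = 210 / 0.5451

Q ≈ 385 W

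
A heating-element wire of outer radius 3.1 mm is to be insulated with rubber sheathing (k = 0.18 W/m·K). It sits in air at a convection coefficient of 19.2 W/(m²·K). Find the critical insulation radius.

r_cr ≈ 9.38 mm

For a cylinder r_cr = k/h = 0.18/19.2
r_cr = 9.38 mm; since the bare radius (3.1 mm) is below r_cr, adding a thin layer of insulation will *increase* heat loss.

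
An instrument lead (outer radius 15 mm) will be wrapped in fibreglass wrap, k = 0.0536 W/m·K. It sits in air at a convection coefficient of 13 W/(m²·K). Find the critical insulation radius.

For a cylinder r_cr = k/h = 0.0536/13
r_cr = 4.12 mm; since the bare radius (15 mm) is above r_cr, any added insulation will reduce heat loss.

r_cr ≈ 4.12 mm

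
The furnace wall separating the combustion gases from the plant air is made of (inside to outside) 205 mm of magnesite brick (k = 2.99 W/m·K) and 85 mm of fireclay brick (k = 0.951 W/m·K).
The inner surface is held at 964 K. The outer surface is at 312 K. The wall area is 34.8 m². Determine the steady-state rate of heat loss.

Series thermal resistances:
R_magnesite brick = L/(kA) = 0.205/(2.99×34.8) = 0.00197 K/W
R_fireclay brick = L/(kA) = 0.085/(0.951×34.8) = 0.002568 K/W
R_total = 0.004539 K/W
Q = ΔT / R_total = 652 / 0.004539

Q ≈ 144000 W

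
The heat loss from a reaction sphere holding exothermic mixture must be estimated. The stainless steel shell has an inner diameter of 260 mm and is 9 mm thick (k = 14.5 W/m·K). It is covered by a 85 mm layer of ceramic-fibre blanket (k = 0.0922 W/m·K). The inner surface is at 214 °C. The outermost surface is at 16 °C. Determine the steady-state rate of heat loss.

Q ≈ 83.9 W

Spherical conduction: R = (1/r_in − 1/r_out)/(4πk) per layer; series-sum.
R_stainless steel shell = (1/0.13 − 1/0.139)/(4π×14.5) = 0.002733 K/W
R_ceramic-fibre blanket = (1/0.139 − 1/0.224)/(4π×0.0922) = 2.356 K/W
R_total = 2.359 K/W
Q = ΔT/R_total = 198/2.359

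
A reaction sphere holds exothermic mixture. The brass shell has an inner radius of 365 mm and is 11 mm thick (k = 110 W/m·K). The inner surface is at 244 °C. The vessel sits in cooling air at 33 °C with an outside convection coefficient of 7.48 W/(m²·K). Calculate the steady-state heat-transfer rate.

Each spherical layer contributes R = (1/r_i − 1/r_o)/(4πk):
R_brass shell = (1/0.365 − 1/0.376)/(4π×110) = 5.798×10^-5 K/W
R_outer film = 1/(h·4πr_o²) = 1/(7.48×4π×0.376²) = 0.07525 K/W
R_total = 0.07531 K/W
Q = ΔT/R_total = 211/0.07531

Q ≈ 2800 W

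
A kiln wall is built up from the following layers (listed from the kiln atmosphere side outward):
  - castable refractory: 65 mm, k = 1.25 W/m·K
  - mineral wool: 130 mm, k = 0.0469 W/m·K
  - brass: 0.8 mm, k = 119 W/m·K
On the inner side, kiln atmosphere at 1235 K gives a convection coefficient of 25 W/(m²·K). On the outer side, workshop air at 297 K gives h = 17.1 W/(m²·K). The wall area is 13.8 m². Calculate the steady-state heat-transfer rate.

Using the resistance-network approach (series):
R_inner film = 1/(h_i·A) = 1/(25×13.8) = 0.002899 K/W
R_castable refractory = L/(kA) = 0.065/(1.25×13.8) = 0.003768 K/W
R_mineral wool = L/(kA) = 0.13/(0.0469×13.8) = 0.2009 K/W
R_brass = L/(kA) = 0.0008/(119×13.8) = 4.872×10^-7 K/W
R_outer film = 1/(h_o·A) = 1/(17.1×13.8) = 0.004238 K/W
R_total = 0.2118 K/W
Q = ΔT / R_total = 938 / 0.2118

Q ≈ 4430 W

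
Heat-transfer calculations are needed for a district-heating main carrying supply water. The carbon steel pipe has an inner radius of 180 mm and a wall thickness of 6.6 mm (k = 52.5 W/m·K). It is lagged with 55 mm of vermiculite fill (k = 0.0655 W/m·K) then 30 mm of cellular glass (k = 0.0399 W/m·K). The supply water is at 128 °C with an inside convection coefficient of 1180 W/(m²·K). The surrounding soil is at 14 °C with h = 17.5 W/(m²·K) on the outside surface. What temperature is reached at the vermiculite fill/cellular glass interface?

For a radial system each layer contributes R = ln(r_out/r_in)/(2πkL); films add R = 1/(hA).
R_inner film = 1/(h_i·2πr₁L) = 1/(1180×2π×0.18×1) = 7.493×10^-4 K/W
R_carbon steel pipe wall = ln(186.6/180)/(2π×52.5×1) = 1.092×10^-4 K/W
R_vermiculite fill = ln(241.6/186.6)/(2π×0.0655×1) = 0.6277 K/W
R_cellular glass = ln(271.6/241.6)/(2π×0.0399×1) = 0.4669 K/W
R_outer film = 1/(h_o·2πr_oL) = 1/(17.5×2π×0.2716×1) = 0.03349 K/W
R_total = 1.129 K/W
Q = ΔT/R_total = 114/1.129
Q = 101 W/m
T_interface = T_inner − Q·ΣR(inner→interface) = 128 − 101×0.6285

T ≈ 64.5 °C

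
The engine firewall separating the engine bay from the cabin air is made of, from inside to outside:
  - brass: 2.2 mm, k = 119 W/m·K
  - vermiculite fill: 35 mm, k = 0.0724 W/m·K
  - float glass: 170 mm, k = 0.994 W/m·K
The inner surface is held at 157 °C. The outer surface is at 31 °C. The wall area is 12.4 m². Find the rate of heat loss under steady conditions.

Model the wall as resistances in series:
R_brass = L/(kA) = 0.0022/(119×12.4) = 1.491×10^-6 K/W
R_vermiculite fill = L/(kA) = 0.035/(0.0724×12.4) = 0.03899 K/W
R_float glass = L/(kA) = 0.17/(0.994×12.4) = 0.01379 K/W
R_total = 0.05278 K/W
Q = ΔT / R_total = 126 / 0.05278

Q ≈ 2390 W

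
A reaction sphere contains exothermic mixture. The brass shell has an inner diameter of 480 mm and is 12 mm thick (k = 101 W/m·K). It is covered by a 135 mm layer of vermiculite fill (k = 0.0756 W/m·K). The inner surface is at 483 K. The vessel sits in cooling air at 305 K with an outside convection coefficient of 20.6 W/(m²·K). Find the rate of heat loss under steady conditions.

Q ≈ 120 W

Radial (spherical) resistances in series:
R_brass shell = (1/0.24 − 1/0.252)/(4π×101) = 1.563×10^-4 K/W
R_vermiculite fill = (1/0.252 − 1/0.387)/(4π×0.0756) = 1.457 K/W
R_outer film = 1/(h·4πr_o²) = 1/(20.6×4π×0.387²) = 0.02579 K/W
R_total = 1.483 K/W
Q = ΔT/R_total = 178/1.483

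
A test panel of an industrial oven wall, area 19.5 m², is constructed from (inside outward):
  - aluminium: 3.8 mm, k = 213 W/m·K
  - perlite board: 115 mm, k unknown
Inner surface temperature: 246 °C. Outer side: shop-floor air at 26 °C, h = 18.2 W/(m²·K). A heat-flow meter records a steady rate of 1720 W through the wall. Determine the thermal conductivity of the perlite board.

Thermal resistances in series:
R_aluminium = L/(kA) = 0.0038/(213×19.5) = 9.149×10^-7 K/W
R_outer film = 1/(h_o·A) = 1/(18.2×19.5) = 0.002818 K/W
Sum of known resistances R_other = 0.002819 K/W
Total R = ΔT/Q = 220/1720 = 0.1279 K/W
R_perlite board = R_total − R_other = 0.1251 K/W
k = L/(R·A) = 0.115/(0.1251×19.5)

k ≈ 0.0471 W/(m·K)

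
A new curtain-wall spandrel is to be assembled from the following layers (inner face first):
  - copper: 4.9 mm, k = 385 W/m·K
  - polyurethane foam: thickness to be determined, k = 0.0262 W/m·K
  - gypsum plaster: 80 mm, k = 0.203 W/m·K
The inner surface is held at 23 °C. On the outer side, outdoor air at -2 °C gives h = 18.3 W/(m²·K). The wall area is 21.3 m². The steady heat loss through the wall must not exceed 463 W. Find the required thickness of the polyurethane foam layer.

Using the resistance-network approach (series):
R_copper = L/(kA) = 0.0049/(385×21.3) = 5.975×10^-7 K/W
R_gypsum plaster = L/(kA) = 0.08/(0.203×21.3) = 0.0185 K/W
R_outer film = 1/(h_o·A) = 1/(18.3×21.3) = 0.002565 K/W
Sum of the known resistances R_other = 0.02107 K/W
Required total resistance R_tot = ΔT/Q_allow = 25/463 = 0.054 K/W
R_polyurethane foam = R_tot − R_other = 0.03293 K/W
L = R·k·A = 0.03293×0.0262×21.3

L ≈ 18.4 mm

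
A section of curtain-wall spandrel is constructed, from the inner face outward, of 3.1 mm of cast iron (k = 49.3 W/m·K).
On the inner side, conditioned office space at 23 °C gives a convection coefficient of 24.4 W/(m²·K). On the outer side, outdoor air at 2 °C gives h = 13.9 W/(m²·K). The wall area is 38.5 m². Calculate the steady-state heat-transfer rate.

Q ≈ 7160 W

Series thermal resistances:
R_inner film = 1/(h_i·A) = 1/(24.4×38.5) = 0.001065 K/W
R_cast iron = L/(kA) = 0.0031/(49.3×38.5) = 1.633×10^-6 K/W
R_outer film = 1/(h_o·A) = 1/(13.9×38.5) = 0.001869 K/W
R_total = 0.002935 K/W
Q = ΔT / R_total = 21 / 0.002935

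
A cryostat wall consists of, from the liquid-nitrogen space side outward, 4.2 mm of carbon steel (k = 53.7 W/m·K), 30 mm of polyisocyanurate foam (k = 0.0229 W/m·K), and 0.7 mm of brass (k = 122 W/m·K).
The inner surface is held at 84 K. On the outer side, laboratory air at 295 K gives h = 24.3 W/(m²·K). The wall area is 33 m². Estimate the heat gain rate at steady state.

Series thermal resistances:
R_carbon steel = L/(kA) = 0.0042/(53.7×33) = 2.37×10^-6 K/W
R_polyisocyanurate foam = L/(kA) = 0.03/(0.0229×33) = 0.0397 K/W
R_brass = L/(kA) = 0.0007/(122×33) = 1.739×10^-7 K/W
R_outer film = 1/(h_o·A) = 1/(24.3×33) = 0.001247 K/W
R_total = 0.04095 K/W
Q = ΔT / R_total = 211 / 0.04095

Q ≈ 5150 W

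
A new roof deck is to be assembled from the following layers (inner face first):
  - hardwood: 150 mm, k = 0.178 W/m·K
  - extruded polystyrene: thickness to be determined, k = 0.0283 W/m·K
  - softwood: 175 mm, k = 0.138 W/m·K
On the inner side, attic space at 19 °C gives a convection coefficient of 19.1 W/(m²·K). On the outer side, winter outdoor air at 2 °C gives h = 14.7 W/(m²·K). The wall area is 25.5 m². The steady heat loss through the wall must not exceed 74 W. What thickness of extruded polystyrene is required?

Using the resistance-network approach (series):
R_inner film = 1/(h_i·A) = 1/(19.1×25.5) = 0.002053 K/W
R_hardwood = L/(kA) = 0.15/(0.178×25.5) = 0.03305 K/W
R_softwood = L/(kA) = 0.175/(0.138×25.5) = 0.04973 K/W
R_outer film = 1/(h_o·A) = 1/(14.7×25.5) = 0.002668 K/W
Sum of the known resistances R_other = 0.0875 K/W
Required total resistance R_tot = ΔT/Q_allow = 17/74 = 0.2297 K/W
R_extruded polystyrene = R_tot − R_other = 0.1422 K/W
L = R·k·A = 0.1422×0.0283×25.5

L ≈ 103 mm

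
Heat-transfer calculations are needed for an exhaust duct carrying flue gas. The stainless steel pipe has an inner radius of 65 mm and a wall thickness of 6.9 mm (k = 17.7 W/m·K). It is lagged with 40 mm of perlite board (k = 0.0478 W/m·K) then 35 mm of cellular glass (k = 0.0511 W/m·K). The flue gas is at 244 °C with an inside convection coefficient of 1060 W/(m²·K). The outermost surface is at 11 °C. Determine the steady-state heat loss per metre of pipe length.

For a radial system each layer contributes R = ln(r_out/r_in)/(2πkL); films add R = 1/(hA).
R_inner film = 1/(h_i·2πr₁L) = 1/(1060×2π×0.065×1) = 0.00231 K/W
R_stainless steel pipe wall = ln(71.9/65)/(2π×17.7×1) = 9.072×10^-4 K/W
R_perlite board = ln(111.9/71.9)/(2π×0.0478×1) = 1.473 K/W
R_cellular glass = ln(146.9/111.9)/(2π×0.0511×1) = 0.8476 K/W
R_total = 2.324 K/W
Q = ΔT/R_total = 233/2.324

q′ ≈ 100 W/m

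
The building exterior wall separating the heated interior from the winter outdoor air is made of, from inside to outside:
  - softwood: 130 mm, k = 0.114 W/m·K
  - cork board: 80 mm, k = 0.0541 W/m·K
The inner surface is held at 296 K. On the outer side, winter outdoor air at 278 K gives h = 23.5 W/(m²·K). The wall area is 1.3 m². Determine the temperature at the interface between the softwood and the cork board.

T ≈ 288 K

Using the resistance-network approach (series):
R_softwood = L/(kA) = 0.13/(0.114×1.3) = 0.8772 K/W
R_cork board = L/(kA) = 0.08/(0.0541×1.3) = 1.137 K/W
R_outer film = 1/(h_o·A) = 1/(23.5×1.3) = 0.03273 K/W
R_total = 2.047 K/W;  Q = ΔT/R_total = 18/2.047 = 8.792 W
T_interface = T_inner − Q·ΣR(inner→interface) = 296 − 8.79×0.8772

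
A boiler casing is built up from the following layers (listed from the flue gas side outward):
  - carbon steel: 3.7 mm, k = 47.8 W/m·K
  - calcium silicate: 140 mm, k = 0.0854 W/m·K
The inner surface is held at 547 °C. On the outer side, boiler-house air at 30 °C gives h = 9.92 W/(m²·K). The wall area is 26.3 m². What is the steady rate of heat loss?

Q ≈ 7810 W

Treating each layer as a thermal resistance in series:
R_carbon steel = L/(kA) = 0.0037/(47.8×26.3) = 2.943×10^-6 K/W
R_calcium silicate = L/(kA) = 0.14/(0.0854×26.3) = 0.06233 K/W
R_outer film = 1/(h_o·A) = 1/(9.92×26.3) = 0.003833 K/W
R_total = 0.06617 K/W
Q = ΔT / R_total = 517 / 0.06617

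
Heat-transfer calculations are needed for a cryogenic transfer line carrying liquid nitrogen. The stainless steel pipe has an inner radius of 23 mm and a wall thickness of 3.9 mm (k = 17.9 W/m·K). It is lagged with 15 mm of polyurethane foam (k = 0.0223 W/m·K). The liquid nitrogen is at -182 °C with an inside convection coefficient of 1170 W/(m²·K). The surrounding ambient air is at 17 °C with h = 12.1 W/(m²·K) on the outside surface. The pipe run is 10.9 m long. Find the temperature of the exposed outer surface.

T ≈ -0.93 °C

Treating each annulus and film as a series resistance:
R_inner film = 1/(h_i·2πr₁L) = 1/(1170×2π×0.023×10.9) = 5.426×10^-4 K/W
R_stainless steel pipe wall = ln(26.9/23)/(2π×17.9×10.9) = 1.278×10^-4 K/W
R_polyurethane foam = ln(41.9/26.9)/(2π×0.0223×10.9) = 0.2902 K/W
R_outer film = 1/(h_o·2πr_oL) = 1/(12.1×2π×0.0419×10.9) = 0.0288 K/W
R_total = 0.3196 K/W
Q = ΔT/R_total = 199/0.3196
Q = 623 W
T_interface = T_inner + Q·ΣR(inner→interface) = -182 + 623×0.2908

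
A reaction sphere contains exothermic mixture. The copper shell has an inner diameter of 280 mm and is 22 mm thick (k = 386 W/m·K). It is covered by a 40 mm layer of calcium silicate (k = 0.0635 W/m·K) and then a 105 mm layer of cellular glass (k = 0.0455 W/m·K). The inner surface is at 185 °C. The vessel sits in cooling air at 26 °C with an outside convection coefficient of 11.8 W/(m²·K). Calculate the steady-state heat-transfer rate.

Q ≈ 34.8 W

Each spherical layer contributes R = (1/r_i − 1/r_o)/(4πk):
R_copper shell = (1/0.14 − 1/0.162)/(4π×386) = 2×10^-4 K/W
R_calcium silicate = (1/0.162 − 1/0.202)/(4π×0.0635) = 1.532 K/W
R_cellular glass = (1/0.202 − 1/0.307)/(4π×0.0455) = 2.961 K/W
R_outer film = 1/(h·4πr_o²) = 1/(11.8×4π×0.307²) = 0.07155 K/W
R_total = 4.565 K/W
Q = ΔT/R_total = 159/4.565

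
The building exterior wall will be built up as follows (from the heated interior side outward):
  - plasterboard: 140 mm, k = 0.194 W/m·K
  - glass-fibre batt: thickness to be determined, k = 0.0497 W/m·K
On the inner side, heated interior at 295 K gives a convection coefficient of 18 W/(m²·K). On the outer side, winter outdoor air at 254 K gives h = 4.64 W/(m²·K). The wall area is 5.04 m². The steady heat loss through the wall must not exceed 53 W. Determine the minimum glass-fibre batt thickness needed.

Using the resistance-network approach (series):
R_inner film = 1/(h_i·A) = 1/(18×5.04) = 0.01102 K/W
R_plasterboard = L/(kA) = 0.14/(0.194×5.04) = 0.1432 K/W
R_outer film = 1/(h_o·A) = 1/(4.64×5.04) = 0.04276 K/W
Sum of the known resistances R_other = 0.197 K/W
Required total resistance R_tot = ΔT/Q_allow = 41/53 = 0.7736 K/W
R_glass-fibre batt = R_tot − R_other = 0.5766 K/W
L = R·k·A = 0.5766×0.0497×5.04

L ≈ 144 mm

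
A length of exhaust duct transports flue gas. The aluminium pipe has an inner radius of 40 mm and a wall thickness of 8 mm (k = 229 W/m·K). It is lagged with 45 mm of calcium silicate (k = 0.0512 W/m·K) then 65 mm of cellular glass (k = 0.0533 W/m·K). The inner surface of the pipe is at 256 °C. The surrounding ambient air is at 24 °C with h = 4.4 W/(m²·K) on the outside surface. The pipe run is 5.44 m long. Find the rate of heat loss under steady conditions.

Radial resistances (cylindrical: R_cond = ln(r_o/r_i)/(2πkL), R_conv = 1/(h·2πrL)):
R_aluminium pipe wall = ln(48/40)/(2π×229×5.44) = 2.329×10^-5 K/W
R_calcium silicate = ln(93/48)/(2π×0.0512×5.44) = 0.3779 K/W
R_cellular glass = ln(158/93)/(2π×0.0533×5.44) = 0.2909 K/W
R_outer film = 1/(h_o·2πr_oL) = 1/(4.4×2π×0.158×5.44) = 0.04208 K/W
R_total = 0.711 K/W
Q = ΔT/R_total = 232/0.711

Q ≈ 326 W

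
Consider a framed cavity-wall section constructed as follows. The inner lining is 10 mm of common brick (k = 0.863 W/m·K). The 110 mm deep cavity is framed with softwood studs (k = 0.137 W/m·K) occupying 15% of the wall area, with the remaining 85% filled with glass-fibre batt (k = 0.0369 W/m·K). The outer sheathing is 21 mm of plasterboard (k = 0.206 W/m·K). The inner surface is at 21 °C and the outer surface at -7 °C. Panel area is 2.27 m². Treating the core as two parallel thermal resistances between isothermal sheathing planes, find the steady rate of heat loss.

Q ≈ 28.5 W

Sheathing layers in series; stud and cavity paths in parallel between them.
R_inner = 0.01/(0.863×2.27) = 0.005105 K/W
R_stud  = 0.11/(0.137×0.15×2.27) = 2.358 K/W
R_cav   = 0.11/(0.0369×0.85×2.27) = 1.545 K/W
1/R_core = 1/R_stud + 1/R_cav → R_core = 0.9334 K/W
R_outer = 0.021/(0.206×2.27) = 0.04491 K/W
R_total = 0.9834 K/W
Q = ΔT/R_total = 28/0.9834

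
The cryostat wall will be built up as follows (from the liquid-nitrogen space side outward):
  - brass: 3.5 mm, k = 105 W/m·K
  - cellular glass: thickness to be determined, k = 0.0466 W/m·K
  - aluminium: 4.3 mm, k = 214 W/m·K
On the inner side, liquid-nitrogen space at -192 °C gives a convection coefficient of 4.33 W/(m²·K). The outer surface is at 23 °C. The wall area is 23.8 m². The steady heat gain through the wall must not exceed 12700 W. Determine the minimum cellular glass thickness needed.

L ≈ 8.01 mm

Model the wall as resistances in series:
R_inner film = 1/(h_i·A) = 1/(4.33×23.8) = 0.009704 K/W
R_brass = L/(kA) = 0.0035/(105×23.8) = 1.401×10^-6 K/W
R_aluminium = L/(kA) = 0.0043/(214×23.8) = 8.443×10^-7 K/W
Sum of the known resistances R_other = 0.009706 K/W
Required total resistance R_tot = ΔT/Q_allow = 215/12700 = 0.01693 K/W
R_cellular glass = R_tot − R_other = 0.007223 K/W
L = R·k·A = 0.007223×0.0466×23.8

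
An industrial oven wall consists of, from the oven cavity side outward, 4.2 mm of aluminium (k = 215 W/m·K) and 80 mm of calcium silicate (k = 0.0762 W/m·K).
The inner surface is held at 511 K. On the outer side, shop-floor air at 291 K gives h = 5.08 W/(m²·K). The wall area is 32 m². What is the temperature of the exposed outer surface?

T ≈ 326 K

Series thermal resistances:
R_aluminium = L/(kA) = 0.0042/(215×32) = 6.105×10^-7 K/W
R_calcium silicate = L/(kA) = 0.08/(0.0762×32) = 0.03281 K/W
R_outer film = 1/(h_o·A) = 1/(5.08×32) = 0.006152 K/W
R_total = 0.03896 K/W;  Q = ΔT/R_total = 220/0.03896 = 5647 W
T_interface = T_inner − Q·ΣR(inner→interface) = 511 − 5650×0.03281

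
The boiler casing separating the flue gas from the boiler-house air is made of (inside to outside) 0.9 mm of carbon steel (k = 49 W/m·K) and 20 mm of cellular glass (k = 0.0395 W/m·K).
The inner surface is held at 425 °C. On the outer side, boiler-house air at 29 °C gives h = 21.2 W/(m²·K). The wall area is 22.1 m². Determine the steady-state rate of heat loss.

Q ≈ 15800 W

Thermal resistances in series:
R_carbon steel = L/(kA) = 0.0009/(49×22.1) = 8.311×10^-7 K/W
R_cellular glass = L/(kA) = 0.02/(0.0395×22.1) = 0.02291 K/W
R_outer film = 1/(h_o·A) = 1/(21.2×22.1) = 0.002134 K/W
R_total = 0.02505 K/W
Q = ΔT / R_total = 396 / 0.02505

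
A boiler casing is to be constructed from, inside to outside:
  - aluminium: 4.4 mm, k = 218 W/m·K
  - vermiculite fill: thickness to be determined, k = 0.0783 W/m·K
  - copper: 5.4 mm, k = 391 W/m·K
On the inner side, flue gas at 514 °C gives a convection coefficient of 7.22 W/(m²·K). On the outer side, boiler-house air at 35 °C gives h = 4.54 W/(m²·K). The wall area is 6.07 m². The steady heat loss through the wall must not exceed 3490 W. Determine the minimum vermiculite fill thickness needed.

L ≈ 37.1 mm

Treating each layer as a thermal resistance in series:
R_inner film = 1/(h_i·A) = 1/(7.22×6.07) = 0.02282 K/W
R_aluminium = L/(kA) = 0.0044/(218×6.07) = 3.325×10^-6 K/W
R_copper = L/(kA) = 0.0054/(391×6.07) = 2.275×10^-6 K/W
R_outer film = 1/(h_o·A) = 1/(4.54×6.07) = 0.03629 K/W
Sum of the known resistances R_other = 0.05911 K/W
Required total resistance R_tot = ΔT/Q_allow = 479/3490 = 0.1372 K/W
R_vermiculite fill = R_tot − R_other = 0.07814 K/W
L = R·k·A = 0.07814×0.0783×6.07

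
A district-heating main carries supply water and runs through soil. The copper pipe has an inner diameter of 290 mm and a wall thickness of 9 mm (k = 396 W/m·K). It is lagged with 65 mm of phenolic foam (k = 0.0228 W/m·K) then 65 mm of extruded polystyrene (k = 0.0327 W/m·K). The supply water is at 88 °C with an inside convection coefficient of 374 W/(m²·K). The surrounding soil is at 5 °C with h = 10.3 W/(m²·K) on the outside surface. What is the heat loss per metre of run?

Per-layer cylindrical resistances, series-summed:
R_inner film = 1/(h_i·2πr₁L) = 1/(374×2π×0.145×1) = 0.002935 K/W
R_copper pipe wall = ln(154/145)/(2π×396×1) = 2.42×10^-5 K/W
R_phenolic foam = ln(219/154)/(2π×0.0228×1) = 2.458 K/W
R_extruded polystyrene = ln(284/219)/(2π×0.0327×1) = 1.265 K/W
R_outer film = 1/(h_o·2πr_oL) = 1/(10.3×2π×0.284×1) = 0.05441 K/W
R_total = 3.78 K/W
Q = ΔT/R_total = 83/3.78

q′ ≈ 22 W/m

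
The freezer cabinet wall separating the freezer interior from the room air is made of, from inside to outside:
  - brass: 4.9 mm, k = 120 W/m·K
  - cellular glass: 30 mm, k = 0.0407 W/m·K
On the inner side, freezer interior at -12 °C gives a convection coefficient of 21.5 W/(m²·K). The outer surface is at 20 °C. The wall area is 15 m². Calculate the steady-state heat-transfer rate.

Q ≈ 613 W

Model the wall as resistances in series:
R_inner film = 1/(h_i·A) = 1/(21.5×15) = 0.003101 K/W
R_brass = L/(kA) = 0.0049/(120×15) = 2.722×10^-6 K/W
R_cellular glass = L/(kA) = 0.03/(0.0407×15) = 0.04914 K/W
R_total = 0.05224 K/W
Q = ΔT / R_total = 32 / 0.05224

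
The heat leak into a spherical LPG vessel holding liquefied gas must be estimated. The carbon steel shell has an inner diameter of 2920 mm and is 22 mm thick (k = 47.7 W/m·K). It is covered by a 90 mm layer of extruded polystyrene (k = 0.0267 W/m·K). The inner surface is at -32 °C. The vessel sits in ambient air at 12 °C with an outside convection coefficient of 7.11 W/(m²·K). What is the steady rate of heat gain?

Q ≈ 368 W

For a spherical shell R = (1/r₁ − 1/r₂)/(4πk); film R = 1/(h·4πr²). In series:
R_carbon steel shell = (1/1.46 − 1/1.482)/(4π×47.7) = 1.696×10^-5 K/W
R_extruded polystyrene = (1/1.482 − 1/1.572)/(4π×0.0267) = 0.1151 K/W
R_outer film = 1/(h·4πr_o²) = 1/(7.11×4π×1.572²) = 0.004529 K/W
R_total = 0.1197 K/W
Q = ΔT/R_total = 44/0.1197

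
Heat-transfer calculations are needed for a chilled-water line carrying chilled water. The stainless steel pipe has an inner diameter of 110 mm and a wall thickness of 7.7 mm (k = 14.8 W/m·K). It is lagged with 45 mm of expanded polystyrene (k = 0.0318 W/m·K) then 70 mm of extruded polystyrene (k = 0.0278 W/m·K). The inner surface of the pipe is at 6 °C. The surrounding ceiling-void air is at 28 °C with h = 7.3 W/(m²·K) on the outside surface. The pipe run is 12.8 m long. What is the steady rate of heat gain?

For a radial system each layer contributes R = ln(r_out/r_in)/(2πkL); films add R = 1/(hA).
R_stainless steel pipe wall = ln(62.7/55)/(2π×14.8×12.8) = 1.101×10^-4 K/W
R_expanded polystyrene = ln(107.7/62.7)/(2π×0.0318×12.8) = 0.2115 K/W
R_extruded polystyrene = ln(177.7/107.7)/(2π×0.0278×12.8) = 0.224 K/W
R_outer film = 1/(h_o·2πr_oL) = 1/(7.3×2π×0.1777×12.8) = 0.009585 K/W
R_total = 0.4452 K/W
Q = ΔT/R_total = 22/0.4452

Q ≈ 49.4 W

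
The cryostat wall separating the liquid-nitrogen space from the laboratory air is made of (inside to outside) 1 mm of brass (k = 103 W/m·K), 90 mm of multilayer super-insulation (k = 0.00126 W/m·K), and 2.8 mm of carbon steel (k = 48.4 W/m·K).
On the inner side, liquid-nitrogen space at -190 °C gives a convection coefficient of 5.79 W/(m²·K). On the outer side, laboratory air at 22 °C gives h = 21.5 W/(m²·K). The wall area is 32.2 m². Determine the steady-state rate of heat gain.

Q ≈ 95.3 W

Treating each layer as a thermal resistance in series:
R_inner film = 1/(h_i·A) = 1/(5.79×32.2) = 0.005364 K/W
R_brass = L/(kA) = 0.001/(103×32.2) = 3.015×10^-7 K/W
R_multilayer super-insulation = L/(kA) = 0.09/(0.00126×32.2) = 2.218 K/W
R_carbon steel = L/(kA) = 0.0028/(48.4×32.2) = 1.797×10^-6 K/W
R_outer film = 1/(h_o·A) = 1/(21.5×32.2) = 0.001444 K/W
R_total = 2.225 K/W
Q = ΔT / R_total = 212 / 2.225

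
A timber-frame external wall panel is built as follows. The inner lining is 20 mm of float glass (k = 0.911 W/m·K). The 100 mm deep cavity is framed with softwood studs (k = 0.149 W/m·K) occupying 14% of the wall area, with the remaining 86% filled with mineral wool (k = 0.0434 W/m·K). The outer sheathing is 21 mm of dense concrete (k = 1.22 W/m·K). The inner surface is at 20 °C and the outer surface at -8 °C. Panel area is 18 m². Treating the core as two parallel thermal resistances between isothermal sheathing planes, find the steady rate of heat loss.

Sheathing layers in series; stud and cavity paths in parallel between them.
R_inner = 0.02/(0.911×18) = 0.00122 K/W
R_stud  = 0.1/(0.149×0.14×18) = 0.2663 K/W
R_cav   = 0.1/(0.0434×0.86×18) = 0.1488 K/W
1/R_core = 1/R_stud + 1/R_cav → R_core = 0.09548 K/W
R_outer = 0.021/(1.22×18) = 9.563×10^-4 K/W
R_total = 0.09766 K/W
Q = ΔT/R_total = 28/0.09766

Q ≈ 287 W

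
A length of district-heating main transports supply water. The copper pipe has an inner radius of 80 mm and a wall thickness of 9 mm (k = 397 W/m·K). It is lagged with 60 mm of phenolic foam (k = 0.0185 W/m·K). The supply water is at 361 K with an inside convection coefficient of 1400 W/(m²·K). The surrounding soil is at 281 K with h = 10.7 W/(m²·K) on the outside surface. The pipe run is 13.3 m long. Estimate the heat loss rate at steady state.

Q ≈ 235 W

Cylindrical conduction, so R = ln(r₂/r₁)/(2πkL) per layer, in series:
R_inner film = 1/(h_i·2πr₁L) = 1/(1400×2π×0.08×13.3) = 1.068×10^-4 K/W
R_copper pipe wall = ln(89/80)/(2π×397×13.3) = 3.213×10^-6 K/W
R_phenolic foam = ln(149/89)/(2π×0.0185×13.3) = 0.3333 K/W
R_outer film = 1/(h_o·2πr_oL) = 1/(10.7×2π×0.149×13.3) = 0.007506 K/W
R_total = 0.3409 K/W
Q = ΔT/R_total = 80/0.3409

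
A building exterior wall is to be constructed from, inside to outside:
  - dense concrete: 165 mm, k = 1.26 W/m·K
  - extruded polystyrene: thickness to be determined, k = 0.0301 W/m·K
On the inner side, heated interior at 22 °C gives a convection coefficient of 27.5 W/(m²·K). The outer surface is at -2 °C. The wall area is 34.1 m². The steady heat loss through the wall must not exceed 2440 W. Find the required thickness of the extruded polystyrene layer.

Using the resistance-network approach (series):
R_inner film = 1/(h_i·A) = 1/(27.5×34.1) = 0.001066 K/W
R_dense concrete = L/(kA) = 0.165/(1.26×34.1) = 0.00384 K/W
Sum of the known resistances R_other = 0.004907 K/W
Required total resistance R_tot = ΔT/Q_allow = 24/2440 = 0.009836 K/W
R_extruded polystyrene = R_tot − R_other = 0.004929 K/W
L = R·k·A = 0.004929×0.0301×34.1

L ≈ 5.06 mm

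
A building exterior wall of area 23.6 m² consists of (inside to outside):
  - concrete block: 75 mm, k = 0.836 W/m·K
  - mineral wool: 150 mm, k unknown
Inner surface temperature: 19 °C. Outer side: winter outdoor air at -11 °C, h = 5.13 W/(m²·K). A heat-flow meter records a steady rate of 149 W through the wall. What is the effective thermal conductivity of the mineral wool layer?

k ≈ 0.0336 W/(m·K)

Model the wall as resistances in series:
R_concrete block = L/(kA) = 0.075/(0.836×23.6) = 0.003801 K/W
R_outer film = 1/(h_o·A) = 1/(5.13×23.6) = 0.00826 K/W
Sum of known resistances R_other = 0.01206 K/W
Total R = ΔT/Q = 30/149 = 0.2013 K/W
R_mineral wool = R_total − R_other = 0.1893 K/W
k = L/(R·A) = 0.15/(0.1893×23.6)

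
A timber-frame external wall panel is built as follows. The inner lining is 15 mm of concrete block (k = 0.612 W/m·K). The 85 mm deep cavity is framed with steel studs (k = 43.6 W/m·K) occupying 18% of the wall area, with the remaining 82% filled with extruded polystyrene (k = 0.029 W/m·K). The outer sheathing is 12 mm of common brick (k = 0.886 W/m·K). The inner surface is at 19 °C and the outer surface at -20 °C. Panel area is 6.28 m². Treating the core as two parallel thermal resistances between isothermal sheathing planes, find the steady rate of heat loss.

Sheathing layers in series; stud and cavity paths in parallel between them.
R_inner = 0.015/(0.612×6.28) = 0.003903 K/W
R_stud  = 0.085/(43.6×0.18×6.28) = 0.001725 K/W
R_cav   = 0.085/(0.029×0.82×6.28) = 0.5692 K/W
1/R_core = 1/R_stud + 1/R_cav → R_core = 0.001719 K/W
R_outer = 0.012/(0.886×6.28) = 0.002157 K/W
R_total = 0.007779 K/W
Q = ΔT/R_total = 39/0.007779

Q ≈ 5010 W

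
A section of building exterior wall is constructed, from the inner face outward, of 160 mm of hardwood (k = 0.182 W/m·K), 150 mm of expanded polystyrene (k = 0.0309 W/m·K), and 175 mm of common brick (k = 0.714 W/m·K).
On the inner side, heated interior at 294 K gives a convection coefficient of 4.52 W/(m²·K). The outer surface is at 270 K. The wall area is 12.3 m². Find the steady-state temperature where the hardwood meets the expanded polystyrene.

T ≈ 290 K

Model the wall as resistances in series:
R_inner film = 1/(h_i·A) = 1/(4.52×12.3) = 0.01799 K/W
R_hardwood = L/(kA) = 0.16/(0.182×12.3) = 0.07147 K/W
R_expanded polystyrene = L/(kA) = 0.15/(0.0309×12.3) = 0.3947 K/W
R_common brick = L/(kA) = 0.175/(0.714×12.3) = 0.01993 K/W
R_total = 0.5041 K/W;  Q = ΔT/R_total = 24/0.5041 = 47.61 W
T_interface = T_inner − Q·ΣR(inner→interface) = 294 − 47.6×0.08946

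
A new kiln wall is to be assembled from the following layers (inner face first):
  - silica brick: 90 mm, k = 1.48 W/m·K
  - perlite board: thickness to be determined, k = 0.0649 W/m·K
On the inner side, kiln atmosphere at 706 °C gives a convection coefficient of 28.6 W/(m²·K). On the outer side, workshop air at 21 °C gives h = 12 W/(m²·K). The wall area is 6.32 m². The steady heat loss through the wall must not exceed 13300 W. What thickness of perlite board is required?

L ≈ 9.5 mm

Series thermal resistances:
R_inner film = 1/(h_i·A) = 1/(28.6×6.32) = 0.005532 K/W
R_silica brick = L/(kA) = 0.09/(1.48×6.32) = 0.009622 K/W
R_outer film = 1/(h_o·A) = 1/(12×6.32) = 0.01319 K/W
Sum of the known resistances R_other = 0.02834 K/W
Required total resistance R_tot = ΔT/Q_allow = 685/13300 = 0.0515 K/W
R_perlite board = R_tot − R_other = 0.02316 K/W
L = R·k·A = 0.02316×0.0649×6.32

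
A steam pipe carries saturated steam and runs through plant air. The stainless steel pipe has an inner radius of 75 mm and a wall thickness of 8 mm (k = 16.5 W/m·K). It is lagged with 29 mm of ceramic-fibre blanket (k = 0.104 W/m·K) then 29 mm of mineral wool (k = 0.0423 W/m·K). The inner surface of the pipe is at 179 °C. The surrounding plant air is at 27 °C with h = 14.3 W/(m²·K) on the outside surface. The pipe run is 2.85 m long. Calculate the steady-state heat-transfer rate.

Cylindrical conduction, so R = ln(r₂/r₁)/(2πkL) per layer, in series:
R_stainless steel pipe wall = ln(83/75)/(2π×16.5×2.85) = 3.43×10^-4 K/W
R_ceramic-fibre blanket = ln(112/83)/(2π×0.104×2.85) = 0.1609 K/W
R_mineral wool = ln(141/112)/(2π×0.0423×2.85) = 0.304 K/W
R_outer film = 1/(h_o·2πr_oL) = 1/(14.3×2π×0.141×2.85) = 0.0277 K/W
R_total = 0.4929 K/W
Q = ΔT/R_total = 152/0.4929

Q ≈ 308 W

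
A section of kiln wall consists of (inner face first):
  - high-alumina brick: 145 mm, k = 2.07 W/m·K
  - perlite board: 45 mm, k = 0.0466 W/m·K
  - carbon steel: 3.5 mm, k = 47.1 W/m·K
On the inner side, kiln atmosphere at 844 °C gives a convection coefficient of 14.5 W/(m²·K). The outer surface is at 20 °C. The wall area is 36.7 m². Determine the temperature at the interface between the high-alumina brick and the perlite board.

T ≈ 740 °C

Series thermal resistances:
R_inner film = 1/(h_i·A) = 1/(14.5×36.7) = 0.001879 K/W
R_high-alumina brick = L/(kA) = 0.145/(2.07×36.7) = 0.001909 K/W
R_perlite board = L/(kA) = 0.045/(0.0466×36.7) = 0.02631 K/W
R_carbon steel = L/(kA) = 0.0035/(47.1×36.7) = 2.025×10^-6 K/W
R_total = 0.0301 K/W;  Q = ΔT/R_total = 824/0.0301 = 27370 W
T_interface = T_inner − Q·ΣR(inner→interface) = 844 − 27400×0.003788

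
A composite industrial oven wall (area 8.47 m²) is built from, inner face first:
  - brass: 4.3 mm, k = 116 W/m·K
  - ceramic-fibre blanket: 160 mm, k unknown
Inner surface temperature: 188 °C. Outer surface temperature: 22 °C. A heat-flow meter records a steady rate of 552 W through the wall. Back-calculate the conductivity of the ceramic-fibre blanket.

k ≈ 0.0628 W/(m·K)

Using the resistance-network approach (series):
R_brass = L/(kA) = 0.0043/(116×8.47) = 4.377×10^-6 K/W
Sum of known resistances R_other = 4.377×10^-6 K/W
Total R = ΔT/Q = 166/552 = 0.3007 K/W
R_ceramic-fibre blanket = R_total − R_other = 0.3007 K/W
k = L/(R·A) = 0.16/(0.3007×8.47)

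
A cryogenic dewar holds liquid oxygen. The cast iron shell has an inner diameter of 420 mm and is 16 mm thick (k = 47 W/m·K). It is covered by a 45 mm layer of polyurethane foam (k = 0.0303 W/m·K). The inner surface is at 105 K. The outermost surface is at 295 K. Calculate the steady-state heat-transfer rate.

Spherical conduction: R = (1/r_in − 1/r_out)/(4πk) per layer; series-sum.
R_cast iron shell = (1/0.21 − 1/0.226)/(4π×47) = 5.708×10^-4 K/W
R_polyurethane foam = (1/0.226 − 1/0.271)/(4π×0.0303) = 1.93 K/W
R_total = 1.93 K/W
Q = ΔT/R_total = 190/1.93

Q ≈ 98.4 W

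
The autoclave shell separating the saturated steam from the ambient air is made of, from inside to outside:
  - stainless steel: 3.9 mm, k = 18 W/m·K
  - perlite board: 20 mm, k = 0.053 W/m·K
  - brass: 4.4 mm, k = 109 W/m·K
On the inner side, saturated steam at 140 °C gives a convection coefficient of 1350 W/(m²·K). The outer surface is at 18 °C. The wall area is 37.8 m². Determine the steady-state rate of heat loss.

Q ≈ 12200 W

Treating each layer as a thermal resistance in series:
R_inner film = 1/(h_i·A) = 1/(1350×37.8) = 1.96×10^-5 K/W
R_stainless steel = L/(kA) = 0.0039/(18×37.8) = 5.732×10^-6 K/W
R_perlite board = L/(kA) = 0.02/(0.053×37.8) = 0.009983 K/W
R_brass = L/(kA) = 0.0044/(109×37.8) = 1.068×10^-6 K/W
R_total = 0.01001 K/W
Q = ΔT / R_total = 122 / 0.01001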